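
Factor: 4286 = 2^1*2143^1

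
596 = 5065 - 4469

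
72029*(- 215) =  -15486235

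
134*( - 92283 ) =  - 12365922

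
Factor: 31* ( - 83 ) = - 31^1*83^1 = - 2573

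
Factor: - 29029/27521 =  - 77/73 = -7^1 * 11^1 * 73^( - 1 ) 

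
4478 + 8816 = 13294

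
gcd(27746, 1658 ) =2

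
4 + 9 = 13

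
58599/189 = 310+1/21 = 310.05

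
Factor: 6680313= 3^5*37^1*743^1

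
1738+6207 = 7945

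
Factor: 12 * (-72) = -864  =  -2^5 * 3^3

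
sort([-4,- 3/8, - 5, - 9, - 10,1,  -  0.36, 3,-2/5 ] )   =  [ - 10, - 9,  -  5,- 4,-2/5, -3/8, - 0.36, 1,  3 ] 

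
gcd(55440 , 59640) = 840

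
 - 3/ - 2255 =3/2255 = 0.00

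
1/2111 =1/2111 = 0.00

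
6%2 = 0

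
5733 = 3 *1911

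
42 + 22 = 64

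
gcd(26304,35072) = 8768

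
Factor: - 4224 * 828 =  - 3497472 = - 2^9*3^3*11^1*23^1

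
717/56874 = 239/18958 = 0.01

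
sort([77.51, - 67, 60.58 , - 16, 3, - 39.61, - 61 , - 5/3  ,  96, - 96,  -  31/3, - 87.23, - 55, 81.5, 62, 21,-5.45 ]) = [ - 96, - 87.23, - 67, - 61,-55, - 39.61,- 16, - 31/3, -5.45, - 5/3 , 3, 21,60.58 , 62,77.51,  81.5, 96 ]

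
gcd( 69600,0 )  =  69600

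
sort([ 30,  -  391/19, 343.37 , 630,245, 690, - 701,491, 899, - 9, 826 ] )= [ - 701,  -  391/19, - 9,30, 245, 343.37, 491,  630, 690, 826,899]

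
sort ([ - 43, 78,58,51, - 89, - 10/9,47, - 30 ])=[ - 89, - 43, - 30, - 10/9, 47, 51,58, 78 ] 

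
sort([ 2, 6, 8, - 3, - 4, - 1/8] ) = [  -  4, - 3,  -  1/8, 2, 6, 8]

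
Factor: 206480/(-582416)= - 145/409   =  -5^1*29^1*409^(-1)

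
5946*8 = 47568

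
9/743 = 9/743  =  0.01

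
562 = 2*281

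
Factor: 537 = 3^1*179^1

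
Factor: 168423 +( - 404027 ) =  - 2^2*58901^1= - 235604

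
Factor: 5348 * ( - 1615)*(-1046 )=2^3*5^1*7^1*17^1*19^1*191^1*523^1 = 9034322920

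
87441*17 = 1486497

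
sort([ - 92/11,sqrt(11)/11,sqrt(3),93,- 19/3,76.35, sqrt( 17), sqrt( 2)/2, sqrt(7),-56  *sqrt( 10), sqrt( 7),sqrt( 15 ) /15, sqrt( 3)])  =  [ - 56*sqrt( 10), - 92/11, - 19/3, sqrt(15)/15,sqrt( 11 )/11,sqrt( 2 )/2,sqrt( 3), sqrt(3)  ,  sqrt( 7),sqrt( 7),sqrt( 17 ),76.35,93]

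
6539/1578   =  6539/1578 = 4.14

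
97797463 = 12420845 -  - 85376618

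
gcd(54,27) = 27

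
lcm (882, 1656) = 81144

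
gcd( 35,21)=7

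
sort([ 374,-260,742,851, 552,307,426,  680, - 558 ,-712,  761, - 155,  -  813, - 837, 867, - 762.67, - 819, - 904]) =[ - 904, - 837, -819, - 813, - 762.67, - 712, - 558, - 260, - 155, 307,374,  426,552,680 , 742,761 , 851,867]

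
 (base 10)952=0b1110111000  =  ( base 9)1267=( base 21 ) 237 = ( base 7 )2530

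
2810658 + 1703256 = 4513914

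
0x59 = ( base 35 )2j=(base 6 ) 225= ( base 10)89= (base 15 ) 5e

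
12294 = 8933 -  - 3361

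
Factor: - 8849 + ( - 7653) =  - 2^1*  37^1 * 223^1 = -16502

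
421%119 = 64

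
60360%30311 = 30049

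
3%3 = 0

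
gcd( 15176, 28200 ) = 8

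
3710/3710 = 1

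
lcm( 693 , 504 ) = 5544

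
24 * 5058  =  121392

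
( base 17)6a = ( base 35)37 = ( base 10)112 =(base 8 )160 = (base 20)5C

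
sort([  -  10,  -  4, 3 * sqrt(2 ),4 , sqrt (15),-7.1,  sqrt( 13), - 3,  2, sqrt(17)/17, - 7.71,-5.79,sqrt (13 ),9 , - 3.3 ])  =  [-10,- 7.71 , - 7.1, - 5.79, - 4, - 3.3 , - 3,sqrt( 17 )/17,2,sqrt( 13), sqrt(13), sqrt(15),4,3* sqrt(2 ),9]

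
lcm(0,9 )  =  0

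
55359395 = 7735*7157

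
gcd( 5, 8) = 1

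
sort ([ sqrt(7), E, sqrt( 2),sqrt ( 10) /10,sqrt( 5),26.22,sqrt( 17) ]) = [ sqrt(10) /10,sqrt( 2),  sqrt ( 5 ),sqrt( 7),E,sqrt(17),26.22] 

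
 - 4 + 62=58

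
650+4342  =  4992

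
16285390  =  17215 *946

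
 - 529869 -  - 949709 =419840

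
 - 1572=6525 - 8097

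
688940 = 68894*10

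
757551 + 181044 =938595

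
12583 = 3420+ 9163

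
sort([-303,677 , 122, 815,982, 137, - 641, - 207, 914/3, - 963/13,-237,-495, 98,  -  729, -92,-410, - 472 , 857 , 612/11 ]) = [-729, - 641,-495,-472, - 410, - 303,-237, - 207,- 92, - 963/13, 612/11,98, 122, 137,  914/3,677,815, 857,982 ] 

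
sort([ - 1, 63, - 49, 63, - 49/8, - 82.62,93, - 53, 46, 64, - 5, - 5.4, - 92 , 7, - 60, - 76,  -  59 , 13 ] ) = [-92, - 82.62,-76, - 60, - 59, - 53, - 49, - 49/8,- 5.4, - 5, - 1, 7, 13, 46,  63,63, 64,93 ]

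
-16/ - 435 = 16/435=0.04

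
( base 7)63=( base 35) 1a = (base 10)45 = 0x2D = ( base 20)25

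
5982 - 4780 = 1202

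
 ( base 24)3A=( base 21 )3J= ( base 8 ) 122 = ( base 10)82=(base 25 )37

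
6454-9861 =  -3407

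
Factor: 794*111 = 2^1*3^1*37^1*397^1 = 88134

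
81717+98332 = 180049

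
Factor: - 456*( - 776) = 353856  =  2^6*3^1*19^1 * 97^1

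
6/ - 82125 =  - 2/27375= - 0.00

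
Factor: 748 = 2^2*11^1 *17^1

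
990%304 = 78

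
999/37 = 27= 27.00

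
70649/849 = 83 + 182/849 = 83.21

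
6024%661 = 75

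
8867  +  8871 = 17738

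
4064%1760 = 544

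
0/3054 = 0  =  0.00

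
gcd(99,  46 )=1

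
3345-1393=1952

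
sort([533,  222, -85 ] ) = [-85, 222,533]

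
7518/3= 2506 = 2506.00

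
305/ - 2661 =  - 305/2661 = - 0.11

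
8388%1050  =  1038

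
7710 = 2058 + 5652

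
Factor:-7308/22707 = - 2^2*3^( - 1 )*7^1*29^(  -  1) = - 28/87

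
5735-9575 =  - 3840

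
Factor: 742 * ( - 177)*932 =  - 122403288 = - 2^3 * 3^1*7^1*53^1*59^1*233^1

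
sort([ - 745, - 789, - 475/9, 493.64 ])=[ - 789, - 745, - 475/9, 493.64]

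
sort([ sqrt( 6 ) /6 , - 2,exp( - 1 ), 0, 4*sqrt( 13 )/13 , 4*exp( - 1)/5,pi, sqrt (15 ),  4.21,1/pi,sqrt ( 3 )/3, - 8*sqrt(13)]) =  [ - 8*sqrt( 13 ), - 2,0,4*exp( - 1 )/5,1/pi,exp( - 1), sqrt( 6)/6,sqrt (3 )/3,4*sqrt( 13)/13, pi,sqrt(15),4.21] 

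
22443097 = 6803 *3299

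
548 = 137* 4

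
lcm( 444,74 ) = 444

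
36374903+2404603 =38779506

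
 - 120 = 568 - 688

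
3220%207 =115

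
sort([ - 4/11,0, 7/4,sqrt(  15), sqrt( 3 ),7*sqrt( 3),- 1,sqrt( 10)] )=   [ - 1 , - 4/11, 0,sqrt( 3 ), 7/4,sqrt( 10),sqrt( 15),7*sqrt ( 3 )] 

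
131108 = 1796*73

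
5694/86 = 2847/43 = 66.21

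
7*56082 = 392574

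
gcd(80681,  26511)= 1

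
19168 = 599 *32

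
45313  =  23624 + 21689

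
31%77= 31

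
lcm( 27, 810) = 810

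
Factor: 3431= 47^1*73^1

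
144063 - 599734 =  - 455671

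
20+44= 64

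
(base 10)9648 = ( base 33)8SC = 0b10010110110000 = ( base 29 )bdk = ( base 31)a17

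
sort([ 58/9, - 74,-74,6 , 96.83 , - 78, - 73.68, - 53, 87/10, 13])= [ - 78, - 74, -74,-73.68, - 53, 6,58/9,87/10, 13, 96.83] 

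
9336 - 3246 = 6090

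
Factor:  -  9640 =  - 2^3* 5^1*241^1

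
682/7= 682/7 = 97.43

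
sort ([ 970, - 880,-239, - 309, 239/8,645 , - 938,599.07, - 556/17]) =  [ - 938, - 880, - 309, - 239 , - 556/17,239/8, 599.07, 645, 970] 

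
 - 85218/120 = -711 + 17/20 = -710.15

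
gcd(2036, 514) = 2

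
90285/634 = 90285/634 = 142.41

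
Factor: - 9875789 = -7^1 * 11^1*128257^1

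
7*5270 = 36890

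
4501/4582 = 4501/4582 = 0.98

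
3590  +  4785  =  8375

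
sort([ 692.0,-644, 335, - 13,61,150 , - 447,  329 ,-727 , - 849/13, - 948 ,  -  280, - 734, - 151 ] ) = [ - 948 , - 734,  -  727, - 644, - 447, - 280 , - 151,  -  849/13,- 13,61 , 150,329, 335, 692.0]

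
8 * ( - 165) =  - 1320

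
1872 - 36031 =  -34159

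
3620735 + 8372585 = 11993320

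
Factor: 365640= 2^3*3^1 * 5^1*11^1 *277^1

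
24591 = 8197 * 3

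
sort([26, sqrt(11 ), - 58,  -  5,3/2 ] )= [ - 58,  -  5,3/2,sqrt( 11 ),26] 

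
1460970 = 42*34785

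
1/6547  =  1/6547 = 0.00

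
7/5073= 7/5073 = 0.00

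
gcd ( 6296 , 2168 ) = 8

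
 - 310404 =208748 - 519152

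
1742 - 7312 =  - 5570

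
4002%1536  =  930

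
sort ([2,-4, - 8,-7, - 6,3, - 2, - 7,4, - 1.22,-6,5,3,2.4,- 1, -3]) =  [  -  8, -7, - 7, -6, - 6, - 4, -3 , - 2,-1.22, - 1 , 2, 2.4,3, 3, 4,5 ] 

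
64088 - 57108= 6980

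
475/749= 475/749 = 0.63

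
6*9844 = 59064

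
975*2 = 1950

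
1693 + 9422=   11115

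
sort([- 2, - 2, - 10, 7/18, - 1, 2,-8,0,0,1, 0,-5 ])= [ - 10,  -  8, - 5, - 2, - 2,-1,  0,0,0, 7/18, 1, 2] 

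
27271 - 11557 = 15714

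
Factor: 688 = 2^4*43^1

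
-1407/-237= 5 +74/79 = 5.94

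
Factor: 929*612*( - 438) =-249024024  =  -2^3*3^3*17^1*73^1*929^1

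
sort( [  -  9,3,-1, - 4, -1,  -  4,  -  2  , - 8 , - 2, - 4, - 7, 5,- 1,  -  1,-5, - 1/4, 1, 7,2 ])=[ - 9, - 8, - 7, - 5,  -  4, - 4, - 4,-2,-2,-1, - 1, -1, - 1,-1/4,1,2 , 3,5 , 7 ]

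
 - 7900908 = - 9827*804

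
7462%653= 279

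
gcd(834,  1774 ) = 2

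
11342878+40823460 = 52166338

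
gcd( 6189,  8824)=1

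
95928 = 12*7994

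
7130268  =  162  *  44014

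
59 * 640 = 37760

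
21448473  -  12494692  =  8953781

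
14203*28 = 397684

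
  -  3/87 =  - 1/29 = - 0.03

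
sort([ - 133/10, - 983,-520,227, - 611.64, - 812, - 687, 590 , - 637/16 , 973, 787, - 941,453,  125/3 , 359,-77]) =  [ - 983,-941, - 812,  -  687, - 611.64, - 520,  -  77, - 637/16, - 133/10,125/3, 227,  359,453, 590, 787 , 973 ] 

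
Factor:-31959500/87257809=  -  2^2*5^3 * 41^1*113^( - 1 )*193^( - 1 )*1559^1*4001^( - 1 ) 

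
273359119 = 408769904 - 135410785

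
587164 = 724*811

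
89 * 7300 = 649700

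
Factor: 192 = 2^6 * 3^1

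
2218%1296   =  922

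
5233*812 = 4249196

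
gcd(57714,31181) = 1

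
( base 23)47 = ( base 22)4b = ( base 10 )99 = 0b1100011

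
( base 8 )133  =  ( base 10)91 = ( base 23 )3M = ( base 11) 83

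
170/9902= 85/4951= 0.02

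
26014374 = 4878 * 5333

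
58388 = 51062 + 7326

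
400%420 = 400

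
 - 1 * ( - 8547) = 8547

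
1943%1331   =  612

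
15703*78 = 1224834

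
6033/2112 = 2011/704 = 2.86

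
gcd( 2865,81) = 3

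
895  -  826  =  69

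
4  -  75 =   -  71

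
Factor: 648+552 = 1200 = 2^4*3^1*5^2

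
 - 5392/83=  - 65 + 3/83 = -64.96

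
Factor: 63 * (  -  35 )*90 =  -198450 = -2^1*3^4*5^2 * 7^2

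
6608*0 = 0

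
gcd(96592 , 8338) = 2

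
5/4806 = 5/4806  =  0.00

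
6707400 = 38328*175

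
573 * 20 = 11460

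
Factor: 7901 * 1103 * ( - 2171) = -18919837313 =- 13^1 * 167^1*1103^1 *7901^1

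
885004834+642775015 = 1527779849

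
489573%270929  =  218644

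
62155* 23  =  1429565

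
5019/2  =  2509+ 1/2  =  2509.50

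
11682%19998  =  11682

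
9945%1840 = 745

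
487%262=225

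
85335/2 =85335/2 = 42667.50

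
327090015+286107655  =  613197670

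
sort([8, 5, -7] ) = [ - 7,5, 8 ] 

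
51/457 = 51/457 = 0.11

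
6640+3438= 10078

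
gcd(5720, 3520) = 440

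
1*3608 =3608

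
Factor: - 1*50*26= - 2^2*5^2*13^1 = - 1300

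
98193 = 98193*1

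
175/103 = 1  +  72/103 = 1.70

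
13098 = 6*2183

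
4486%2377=2109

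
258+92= 350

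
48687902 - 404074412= -355386510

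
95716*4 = 382864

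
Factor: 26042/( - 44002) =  - 7^( - 2 )*29^1 = - 29/49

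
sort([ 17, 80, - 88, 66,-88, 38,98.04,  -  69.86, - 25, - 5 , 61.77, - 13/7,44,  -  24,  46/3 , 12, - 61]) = [ - 88, - 88,-69.86, - 61, - 25, -24, - 5,-13/7,12,46/3,17,38 , 44, 61.77,66,80 , 98.04 ] 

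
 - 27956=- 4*6989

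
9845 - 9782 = 63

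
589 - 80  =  509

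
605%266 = 73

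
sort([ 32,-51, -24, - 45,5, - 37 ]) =[-51,  -  45, - 37, - 24,5, 32 ]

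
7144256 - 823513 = 6320743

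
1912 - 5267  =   - 3355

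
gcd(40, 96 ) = 8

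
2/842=1/421 = 0.00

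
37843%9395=263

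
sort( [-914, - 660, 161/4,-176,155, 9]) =[-914,-660, - 176, 9,161/4, 155 ] 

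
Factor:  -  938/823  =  -2^1  *7^1*67^1*823^ (- 1)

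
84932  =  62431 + 22501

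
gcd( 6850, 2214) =2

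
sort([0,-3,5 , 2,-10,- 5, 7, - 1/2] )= [-10,-5,- 3,  -  1/2,0,2,5,7 ] 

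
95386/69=95386/69 = 1382.41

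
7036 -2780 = 4256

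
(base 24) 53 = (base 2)1111011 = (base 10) 123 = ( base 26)4j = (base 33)3O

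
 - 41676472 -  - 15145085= - 26531387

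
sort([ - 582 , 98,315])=[ - 582,98,315]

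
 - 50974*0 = 0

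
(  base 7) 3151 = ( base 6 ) 5054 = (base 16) 45A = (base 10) 1114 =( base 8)2132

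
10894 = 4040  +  6854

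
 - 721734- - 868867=147133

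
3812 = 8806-4994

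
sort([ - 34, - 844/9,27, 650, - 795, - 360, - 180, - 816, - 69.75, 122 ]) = [ - 816, - 795,  -  360,-180, - 844/9, - 69.75,  -  34,27,122, 650] 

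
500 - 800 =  - 300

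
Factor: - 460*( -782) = 2^3 * 5^1 * 17^1*23^2 = 359720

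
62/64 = 31/32=0.97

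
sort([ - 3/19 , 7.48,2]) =[-3/19,2, 7.48] 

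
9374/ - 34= - 276+5/17 = - 275.71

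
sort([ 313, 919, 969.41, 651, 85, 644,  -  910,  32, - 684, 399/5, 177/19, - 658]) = [  -  910,- 684,-658,  177/19,32,  399/5, 85, 313, 644, 651,919, 969.41] 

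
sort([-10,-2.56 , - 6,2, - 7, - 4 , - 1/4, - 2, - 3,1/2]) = [ - 10,- 7, - 6, - 4, - 3,-2.56, - 2,  -  1/4, 1/2,  2] 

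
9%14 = 9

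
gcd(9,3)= 3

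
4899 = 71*69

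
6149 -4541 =1608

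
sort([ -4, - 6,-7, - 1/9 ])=[ - 7, - 6,  -  4, - 1/9]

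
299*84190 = 25172810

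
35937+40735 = 76672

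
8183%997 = 207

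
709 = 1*709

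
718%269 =180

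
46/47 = 46/47 = 0.98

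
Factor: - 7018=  - 2^1*11^2*29^1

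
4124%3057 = 1067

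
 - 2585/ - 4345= 47/79 = 0.59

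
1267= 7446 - 6179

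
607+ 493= 1100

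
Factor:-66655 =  - 5^1*13331^1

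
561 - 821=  - 260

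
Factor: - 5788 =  - 2^2*1447^1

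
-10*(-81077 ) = 810770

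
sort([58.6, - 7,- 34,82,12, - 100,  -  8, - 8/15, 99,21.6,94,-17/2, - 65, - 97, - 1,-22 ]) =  [ - 100, - 97, - 65 , - 34, - 22,  -  17/2,-8, - 7, - 1, - 8/15,12,21.6,58.6, 82,94,99]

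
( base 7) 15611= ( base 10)4418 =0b1000101000010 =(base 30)4R8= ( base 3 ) 20001122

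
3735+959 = 4694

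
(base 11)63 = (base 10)69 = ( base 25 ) 2J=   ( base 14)4d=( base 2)1000101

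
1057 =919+138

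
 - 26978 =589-27567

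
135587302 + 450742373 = 586329675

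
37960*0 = 0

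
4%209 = 4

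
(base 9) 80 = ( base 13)57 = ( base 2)1001000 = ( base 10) 72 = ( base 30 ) 2c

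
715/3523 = 55/271 = 0.20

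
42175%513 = 109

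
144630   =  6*24105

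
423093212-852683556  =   - 429590344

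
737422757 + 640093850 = 1377516607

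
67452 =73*924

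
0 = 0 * 410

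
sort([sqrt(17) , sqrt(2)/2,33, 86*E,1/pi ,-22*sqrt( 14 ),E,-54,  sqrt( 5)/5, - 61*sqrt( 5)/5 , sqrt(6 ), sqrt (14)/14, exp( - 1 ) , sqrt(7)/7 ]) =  [ - 22 * sqrt(14), - 54, - 61*sqrt (5)/5,sqrt( 14)/14, 1/pi,exp(-1),  sqrt( 7 ) /7, sqrt(5 ) /5, sqrt( 2)/2 , sqrt(6) , E, sqrt(17),33, 86*E ] 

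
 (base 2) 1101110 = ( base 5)420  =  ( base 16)6e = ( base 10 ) 110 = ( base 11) a0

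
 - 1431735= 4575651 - 6007386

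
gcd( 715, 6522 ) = 1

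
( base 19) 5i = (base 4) 1301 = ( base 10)113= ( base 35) 38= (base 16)71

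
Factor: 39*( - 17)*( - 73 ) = 3^1*13^1*17^1 *73^1 =48399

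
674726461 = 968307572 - 293581111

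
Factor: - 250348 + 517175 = 266827 = 11^1*127^1*191^1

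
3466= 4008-542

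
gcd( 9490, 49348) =1898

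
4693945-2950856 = 1743089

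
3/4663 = 3/4663 = 0.00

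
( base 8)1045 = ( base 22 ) 12L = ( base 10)549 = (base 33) gl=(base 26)l3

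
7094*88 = 624272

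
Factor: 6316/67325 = 2^2*5^( - 2)*1579^1 * 2693^( - 1) 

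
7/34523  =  7/34523=0.00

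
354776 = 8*44347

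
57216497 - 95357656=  - 38141159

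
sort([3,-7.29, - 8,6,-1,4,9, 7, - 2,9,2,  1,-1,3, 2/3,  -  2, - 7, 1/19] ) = [  -  8 ,-7.29, - 7, -2, - 2,-1, - 1,1/19, 2/3, 1,2, 3,3,4,6, 7 , 9, 9]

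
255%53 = 43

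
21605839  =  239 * 90401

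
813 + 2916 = 3729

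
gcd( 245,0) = 245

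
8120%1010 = 40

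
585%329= 256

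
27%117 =27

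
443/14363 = 443/14363  =  0.03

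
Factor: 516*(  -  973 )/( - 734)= 251034/367 = 2^1*3^1 * 7^1*43^1*139^1*367^( - 1 ) 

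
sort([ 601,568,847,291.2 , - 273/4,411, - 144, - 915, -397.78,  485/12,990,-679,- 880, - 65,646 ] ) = [ -915, - 880, - 679,  -  397.78, - 144,- 273/4, - 65,485/12, 291.2,411,568,601,646,847, 990]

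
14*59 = 826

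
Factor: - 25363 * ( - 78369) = 1987672947 = 3^1*13^1 *151^1*173^1  *  1951^1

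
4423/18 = 245+13/18 = 245.72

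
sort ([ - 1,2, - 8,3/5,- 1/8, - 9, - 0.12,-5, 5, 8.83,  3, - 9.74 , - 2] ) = [  -  9.74, - 9, - 8,  -  5, - 2,  -  1,-1/8, - 0.12,3/5,  2,3,  5,8.83]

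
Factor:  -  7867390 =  - 2^1 * 5^1*786739^1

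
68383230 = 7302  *9365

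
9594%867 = 57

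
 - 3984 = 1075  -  5059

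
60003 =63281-3278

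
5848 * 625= 3655000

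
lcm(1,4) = 4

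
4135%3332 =803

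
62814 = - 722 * ( - 87)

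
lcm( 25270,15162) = 75810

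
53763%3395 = 2838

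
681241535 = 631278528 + 49963007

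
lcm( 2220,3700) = 11100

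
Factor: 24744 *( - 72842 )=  - 2^4*3^1*7^1 * 11^2*43^1*1031^1 = - 1802402448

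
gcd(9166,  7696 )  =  2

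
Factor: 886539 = 3^1 * 295513^1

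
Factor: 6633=3^2*11^1 * 67^1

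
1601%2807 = 1601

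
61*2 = 122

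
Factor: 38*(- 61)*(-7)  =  2^1*7^1*19^1  *61^1  =  16226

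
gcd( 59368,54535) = 1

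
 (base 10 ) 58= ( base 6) 134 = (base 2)111010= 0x3a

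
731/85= 43/5 = 8.60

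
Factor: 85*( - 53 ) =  - 5^1*17^1  *  53^1 = - 4505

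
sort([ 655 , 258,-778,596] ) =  [ - 778,  258,596, 655 ] 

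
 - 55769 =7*(  -  7967)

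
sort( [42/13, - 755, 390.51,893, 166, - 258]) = [ - 755, - 258,42/13, 166, 390.51, 893] 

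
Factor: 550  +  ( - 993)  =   - 443 = - 443^1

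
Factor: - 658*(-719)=2^1*7^1*47^1*719^1=473102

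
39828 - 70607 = -30779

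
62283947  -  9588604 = 52695343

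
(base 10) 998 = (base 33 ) u8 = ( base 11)828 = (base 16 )3e6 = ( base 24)1HE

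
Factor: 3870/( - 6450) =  - 3/5 = -  3^1*5^( - 1 )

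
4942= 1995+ 2947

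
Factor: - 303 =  - 3^1*101^1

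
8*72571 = 580568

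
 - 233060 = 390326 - 623386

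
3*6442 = 19326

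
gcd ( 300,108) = 12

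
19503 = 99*197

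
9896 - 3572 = 6324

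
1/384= 1/384  =  0.00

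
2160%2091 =69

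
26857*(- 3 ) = - 80571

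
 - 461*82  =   - 37802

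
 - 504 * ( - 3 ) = 1512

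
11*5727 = 62997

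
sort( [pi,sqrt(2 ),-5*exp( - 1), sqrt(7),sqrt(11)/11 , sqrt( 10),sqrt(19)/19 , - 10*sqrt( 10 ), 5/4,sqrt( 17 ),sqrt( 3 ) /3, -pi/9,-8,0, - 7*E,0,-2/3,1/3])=[  -  10*sqrt(10), - 7*E, - 8,  -  5*exp( - 1), - 2/3, -pi/9,0, 0,sqrt( 19)/19,sqrt( 11) /11, 1/3,  sqrt( 3)/3,5/4, sqrt( 2),sqrt(7 ),pi, sqrt( 10 ), sqrt(17)]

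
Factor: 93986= 2^1*46993^1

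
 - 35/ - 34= 35/34= 1.03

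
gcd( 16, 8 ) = 8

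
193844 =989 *196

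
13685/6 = 2280 + 5/6 = 2280.83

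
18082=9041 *2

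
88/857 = 88/857 = 0.10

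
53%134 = 53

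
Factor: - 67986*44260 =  - 3009060360 = -2^3* 3^3*5^1*1259^1 * 2213^1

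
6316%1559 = 80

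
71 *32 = 2272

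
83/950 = 83/950 = 0.09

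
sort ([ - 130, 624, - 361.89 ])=[-361.89, - 130,624 ]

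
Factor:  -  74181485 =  - 5^1*7^1*37^1*57283^1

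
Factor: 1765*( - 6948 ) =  - 2^2*3^2*5^1*193^1*353^1=- 12263220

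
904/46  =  19+15/23 = 19.65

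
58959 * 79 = 4657761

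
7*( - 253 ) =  - 1771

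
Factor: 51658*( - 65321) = -2^1*23^1*83^1*787^1 * 1123^1  =  - 3374352218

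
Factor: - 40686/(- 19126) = 20343/9563 = 3^1*73^ (  -  1)*131^(-1) * 6781^1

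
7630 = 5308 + 2322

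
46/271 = 46/271 = 0.17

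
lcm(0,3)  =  0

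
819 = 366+453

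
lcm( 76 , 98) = 3724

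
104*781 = 81224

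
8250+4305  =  12555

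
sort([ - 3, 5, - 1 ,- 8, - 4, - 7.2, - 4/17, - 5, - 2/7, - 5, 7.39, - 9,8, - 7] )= [ - 9, -8 , - 7.2, - 7, - 5, - 5, - 4, - 3,-1, - 2/7, - 4/17,5 , 7.39,8 ] 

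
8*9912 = 79296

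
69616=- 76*( - 916 ) 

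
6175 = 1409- - 4766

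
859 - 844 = 15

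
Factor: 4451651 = 593^1*7507^1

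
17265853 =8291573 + 8974280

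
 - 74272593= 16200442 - 90473035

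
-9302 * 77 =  - 716254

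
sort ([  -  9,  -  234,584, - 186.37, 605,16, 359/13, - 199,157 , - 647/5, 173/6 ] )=[  -  234 , - 199, - 186.37, - 647/5, - 9,16, 359/13, 173/6,  157, 584,605 ] 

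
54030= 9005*6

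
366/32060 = 183/16030 =0.01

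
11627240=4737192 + 6890048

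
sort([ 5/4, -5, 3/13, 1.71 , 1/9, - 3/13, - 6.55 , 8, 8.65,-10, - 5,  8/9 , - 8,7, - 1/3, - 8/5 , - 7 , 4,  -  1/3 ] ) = [  -  10, - 8,- 7,  -  6.55 , - 5, - 5, - 8/5, - 1/3, - 1/3 , - 3/13,  1/9,3/13,  8/9, 5/4,1.71 , 4,7,8,8.65] 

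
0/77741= 0= 0.00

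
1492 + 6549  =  8041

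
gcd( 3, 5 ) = 1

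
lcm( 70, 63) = 630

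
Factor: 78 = 2^1 *3^1*13^1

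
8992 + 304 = 9296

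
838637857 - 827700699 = 10937158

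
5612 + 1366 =6978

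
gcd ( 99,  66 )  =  33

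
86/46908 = 43/23454 = 0.00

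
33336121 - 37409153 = -4073032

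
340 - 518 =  - 178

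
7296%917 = 877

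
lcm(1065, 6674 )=100110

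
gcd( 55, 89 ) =1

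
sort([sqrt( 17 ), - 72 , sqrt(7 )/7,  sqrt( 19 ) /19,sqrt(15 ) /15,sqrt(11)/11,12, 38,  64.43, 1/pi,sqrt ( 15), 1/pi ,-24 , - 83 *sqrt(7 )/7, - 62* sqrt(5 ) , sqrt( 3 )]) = [ - 62*sqrt(5), - 72, - 83* sqrt(7 )/7 , - 24, sqrt(19 ) /19, sqrt(15)/15,  sqrt(11)/11, 1/pi, 1/pi,sqrt( 7) /7, sqrt( 3 ), sqrt(15), sqrt(17), 12, 38,64.43]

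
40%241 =40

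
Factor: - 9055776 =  - 2^5*3^1*94331^1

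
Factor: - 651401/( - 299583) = 3^( - 2)*33287^ ( - 1)*651401^1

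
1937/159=12+29/159=   12.18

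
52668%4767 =231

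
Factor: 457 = 457^1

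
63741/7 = 9105 + 6/7 = 9105.86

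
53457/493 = 108+213/493 = 108.43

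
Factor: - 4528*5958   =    -  2^5 * 3^2*283^1 * 331^1 = -26977824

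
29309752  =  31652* 926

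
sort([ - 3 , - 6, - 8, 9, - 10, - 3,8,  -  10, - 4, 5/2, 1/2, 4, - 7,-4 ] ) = [ - 10, - 10, - 8 , - 7, - 6, - 4, - 4, - 3,  -  3,1/2,5/2, 4 , 8,9 ]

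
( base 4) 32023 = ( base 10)907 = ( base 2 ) 1110001011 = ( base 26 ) 18n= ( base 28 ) 14B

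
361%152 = 57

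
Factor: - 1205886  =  -2^1*3^1*11^3*151^1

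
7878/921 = 2626/307=8.55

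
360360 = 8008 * 45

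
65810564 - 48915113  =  16895451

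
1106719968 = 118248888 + 988471080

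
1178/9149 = 1178/9149  =  0.13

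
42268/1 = 42268 = 42268.00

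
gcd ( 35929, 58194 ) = 61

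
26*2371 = 61646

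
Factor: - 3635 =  - 5^1*727^1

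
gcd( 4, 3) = 1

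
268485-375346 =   -  106861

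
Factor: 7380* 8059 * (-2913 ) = -173251898460 = -2^2*3^3*5^1 * 41^1 * 971^1 * 8059^1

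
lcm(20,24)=120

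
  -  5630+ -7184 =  - 12814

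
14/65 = 14/65 = 0.22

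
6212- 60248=-54036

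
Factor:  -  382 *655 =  - 2^1*5^1*131^1 * 191^1 = - 250210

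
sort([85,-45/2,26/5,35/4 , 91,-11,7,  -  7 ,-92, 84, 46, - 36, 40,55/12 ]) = [ - 92,-36, - 45/2, - 11,-7,55/12,  26/5, 7, 35/4, 40  ,  46, 84,  85, 91 ] 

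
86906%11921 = 3459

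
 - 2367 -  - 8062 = 5695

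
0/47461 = 0 = 0.00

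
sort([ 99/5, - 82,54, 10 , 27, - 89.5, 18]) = [ - 89.5, - 82, 10,18, 99/5, 27,54 ]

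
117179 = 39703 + 77476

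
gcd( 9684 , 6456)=3228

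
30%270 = 30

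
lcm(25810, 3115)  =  180670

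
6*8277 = 49662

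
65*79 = 5135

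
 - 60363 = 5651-66014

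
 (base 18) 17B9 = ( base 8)20163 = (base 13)3A20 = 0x2073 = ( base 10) 8307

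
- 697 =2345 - 3042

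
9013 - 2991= 6022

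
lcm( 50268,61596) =4373316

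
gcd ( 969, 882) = 3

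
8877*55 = 488235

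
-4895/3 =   -  4895/3=- 1631.67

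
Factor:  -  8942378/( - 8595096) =2^( - 2)*3^( - 1) * 107^( - 1) * 3347^( - 1) * 4471189^1= 4471189/4297548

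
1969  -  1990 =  -21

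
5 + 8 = 13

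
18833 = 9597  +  9236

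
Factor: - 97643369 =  - 227^1 * 430147^1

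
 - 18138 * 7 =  - 126966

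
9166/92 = 4583/46 = 99.63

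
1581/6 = 263 + 1/2 = 263.50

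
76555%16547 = 10367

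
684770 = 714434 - 29664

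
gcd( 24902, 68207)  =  1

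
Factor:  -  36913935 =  - 3^1*5^1*79^1 * 31151^1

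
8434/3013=2+2408/3013=2.80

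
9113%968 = 401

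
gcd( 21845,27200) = 85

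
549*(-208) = - 114192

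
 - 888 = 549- 1437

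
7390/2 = 3695= 3695.00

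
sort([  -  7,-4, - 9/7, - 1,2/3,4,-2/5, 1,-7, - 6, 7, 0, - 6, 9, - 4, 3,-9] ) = [-9  , -7,  -  7, - 6, - 6 ,-4, - 4, -9/7,-1, - 2/5, 0, 2/3, 1,3,4, 7, 9]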